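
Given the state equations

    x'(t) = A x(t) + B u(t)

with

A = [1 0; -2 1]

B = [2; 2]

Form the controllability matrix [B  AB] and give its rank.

AB = [[2], [-2]]
Controllability matrix C = [B  AB] = [[2, 2], [2, -2]]
det(C) = 2·(-2) - 2·2 = -4 - 4 = -8 ≠ 0, so rank(C) = 2.
rank(C) = 2 = n, so the pair (A, B) is completely controllable.

2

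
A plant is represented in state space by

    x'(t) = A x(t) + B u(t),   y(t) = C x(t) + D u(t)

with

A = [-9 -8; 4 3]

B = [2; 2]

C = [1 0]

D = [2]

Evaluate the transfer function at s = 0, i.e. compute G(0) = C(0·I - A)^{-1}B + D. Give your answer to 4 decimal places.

-2.4000

G(0) = C(-A)^{-1}B + D = -C A^{-1} B + D.
det A = 5, so A^{-1} = (1/5)·adj(A) = [[3/5, 8/5], [-4/5, -9/5]]
A^{-1} B = [22/5, -26/5]^T
C A^{-1} B = 22/5
G(0) = D - C A^{-1} B = 2 - (22/5) = -12/5 ≈ -2.4000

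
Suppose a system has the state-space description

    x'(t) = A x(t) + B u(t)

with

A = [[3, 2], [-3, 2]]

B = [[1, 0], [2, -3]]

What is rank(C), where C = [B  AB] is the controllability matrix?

AB = [[7, -6], [1, -6]]
Controllability matrix C = [B  AB] = [[1, 0, 7, -6], [2, -3, 1, -6]]
Take the 2×2 submatrix of C formed by columns 1, 2: [[1, 0], [2, -3]]. Its determinant is 1·(-3) - 0·2 = -3 - 0 = -3 ≠ 0.
So rank(C) ≥ 2; since C has 2 rows, rank(C) = 2.
rank(C) = 2 = n, so the pair (A, B) is completely controllable.

2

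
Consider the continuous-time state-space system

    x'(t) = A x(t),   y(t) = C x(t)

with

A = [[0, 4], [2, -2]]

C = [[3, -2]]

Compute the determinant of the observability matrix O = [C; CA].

40

CA = [[-4, 16]]
Observability matrix O = [C; CA] = [[3, -2], [-4, 16]]
det(O) = 3·16 - (-2)·(-4) = 48 - 8 = 40
Since det(O) ≠ 0, rank(O) = 2 and the system is completely observable.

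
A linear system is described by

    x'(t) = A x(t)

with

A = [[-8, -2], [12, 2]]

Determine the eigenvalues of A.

det(sI - A) = s^2 - (tr A)s + det A, with tr A = (-8) + 2 = -6 and det A = (-8)·2 - (-2)·12 = -16 - (-24) = 8.
So p(s) = det(sI - A) = s^2 + 6s + 8.
Factor s^2 + 6s + 8: two numbers with sum -6 and product 8 are -2 and -4, so s^2 + 6s + 8 = (s + 2)(s + 4).
Hence p(s) = (s + 2) (s + 4), with roots -4, -2.
All eigenvalues have negative real part, so the system is asymptotically stable.

-4, -2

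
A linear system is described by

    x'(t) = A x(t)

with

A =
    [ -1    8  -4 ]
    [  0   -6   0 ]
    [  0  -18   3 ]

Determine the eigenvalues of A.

-6, -1, 3

det(sI - A) = s^3 - (tr A)s^2 + (M11 + M22 + M33)s - det A, where Mii is the 2×2 principal minor of A obtained by deleting row i and column i.
tr A = (-1) + (-6) + 3 = -4; M11 = (-6)·3 - 0·(-18) = -18 - 0 = -18; M22 = (-1)·3 - (-4)·0 = -3 - 0 = -3; M33 = (-1)·(-6) - 8·0 = 6 - 0 = 6; sum of minors = -15.
det A = (-1)·((-6)·3 - 0·(-18)) - 8·(0·3 - 0·0) + (-4)·(0·(-18) - (-6)·0) = (-1)·(-18) - 8·0 + (-4)·0 = 18.
So p(s) = det(sI - A) = s^3 + 4s^2 - 15s - 18.
Rational-root test: any integer root divides -18. Testing small divisors, s = -1 works: p(-1) = -1 + 4 + 15 + (-18) = 0, so (s + 1) is a factor.
Dividing, p(s) = (s + 1)(s^2 + 3s - 18).
Factor s^2 + 3s - 18: two numbers with sum -3 and product -18 are 3 and -6, so s^2 + 3s - 18 = (s - 3)(s + 6).
Hence p(s) = (s - 3) (s + 1) (s + 6), with roots -6, -1, 3.
At least one eigenvalue has non-negative real part, so the system is not asymptotically stable.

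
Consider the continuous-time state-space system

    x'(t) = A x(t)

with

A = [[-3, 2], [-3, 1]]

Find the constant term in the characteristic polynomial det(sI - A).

For a 2×2 matrix, det(sI - A) = s^2 - (tr A)s + det A.
tr A = -2, det A = 3.
So p(s) = s^2 + 2s + 3.
The constant term is 3.

3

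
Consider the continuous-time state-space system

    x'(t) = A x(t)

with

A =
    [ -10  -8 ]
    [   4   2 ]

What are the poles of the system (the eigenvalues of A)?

-6, -2

det(sI - A) = s^2 - (tr A)s + det A, with tr A = (-10) + 2 = -8 and det A = (-10)·2 - (-8)·4 = -20 - (-32) = 12.
So p(s) = det(sI - A) = s^2 + 8s + 12.
Factor s^2 + 8s + 12: two numbers with sum -8 and product 12 are -2 and -6, so s^2 + 8s + 12 = (s + 2)(s + 6).
Hence p(s) = (s + 2) (s + 6), with roots -6, -2.
All eigenvalues have negative real part, so the system is asymptotically stable.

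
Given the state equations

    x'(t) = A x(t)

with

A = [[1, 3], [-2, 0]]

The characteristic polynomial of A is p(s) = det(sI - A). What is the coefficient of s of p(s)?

For a 2×2 matrix, det(sI - A) = s^2 - (tr A)s + det A.
tr A = 1, det A = 6.
So p(s) = s^2 - s + 6.
The coefficient of s is -1.

-1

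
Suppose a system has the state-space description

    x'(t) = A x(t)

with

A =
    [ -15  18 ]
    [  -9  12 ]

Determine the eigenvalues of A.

det(sI - A) = s^2 - (tr A)s + det A, with tr A = (-15) + 12 = -3 and det A = (-15)·12 - 18·(-9) = -180 - (-162) = -18.
So p(s) = det(sI - A) = s^2 + 3s - 18.
Factor s^2 + 3s - 18: two numbers with sum -3 and product -18 are 3 and -6, so s^2 + 3s - 18 = (s - 3)(s + 6).
Hence p(s) = (s - 3) (s + 6), with roots -6, 3.
At least one eigenvalue has non-negative real part, so the system is not asymptotically stable.

-6, 3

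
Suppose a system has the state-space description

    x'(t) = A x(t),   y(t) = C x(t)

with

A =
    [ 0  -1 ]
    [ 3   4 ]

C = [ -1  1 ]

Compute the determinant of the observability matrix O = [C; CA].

-8

CA = [[3, 5]]
Observability matrix O = [C; CA] = [[-1, 1], [3, 5]]
det(O) = (-1)·5 - 1·3 = -5 - 3 = -8
Since det(O) ≠ 0, rank(O) = 2 and the system is completely observable.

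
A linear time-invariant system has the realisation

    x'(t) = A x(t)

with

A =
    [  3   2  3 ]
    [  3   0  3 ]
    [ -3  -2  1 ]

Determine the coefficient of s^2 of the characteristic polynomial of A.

-4

Expand det(sI - A) for the 3×3 matrix.
p(s) = s^3 - 4s^2 + 12s + 24.
(Check: constant term = det(-A) = (-1)^3 det A = 24; coefficient of s^2 = -tr A = -4.)
The coefficient of s^2 is -4.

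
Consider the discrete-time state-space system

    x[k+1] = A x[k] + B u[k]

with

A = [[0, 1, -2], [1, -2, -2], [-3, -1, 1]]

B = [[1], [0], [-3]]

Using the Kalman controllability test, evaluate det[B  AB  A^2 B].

134

AB = [[6], [7], [-6]]
A^2B = [[19], [4], [-31]]
Controllability matrix C = [B  AB  A^2B] = [[1, 6, 19], [0, 7, 4], [-3, -6, -31]]
Expanding along the first row, det(C) = 1·(7·(-31) - 4·(-6)) - 6·(0·(-31) - 4·(-3)) + 19·(0·(-6) - 7·(-3)) = 1·(-193) - 6·12 + 19·21 = 134
Since det(C) ≠ 0, rank(C) = 3 and the system is completely controllable.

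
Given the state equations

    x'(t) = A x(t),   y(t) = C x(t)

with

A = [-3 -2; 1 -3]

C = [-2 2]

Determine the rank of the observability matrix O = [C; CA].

CA = [[8, -2]]
Observability matrix O = [C; CA] = [[-2, 2], [8, -2]]
det(O) = (-2)·(-2) - 2·8 = 4 - 16 = -12 ≠ 0, so rank(O) = 2.
rank(O) = 2 = n, so the pair (A, C) is completely observable.

2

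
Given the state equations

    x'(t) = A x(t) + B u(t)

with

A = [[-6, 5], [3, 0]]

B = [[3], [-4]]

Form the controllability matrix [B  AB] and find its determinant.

AB = [[-38], [9]]
Controllability matrix C = [B  AB] = [[3, -38], [-4, 9]]
det(C) = 3·9 - (-38)·(-4) = 27 - 152 = -125
Since det(C) ≠ 0, rank(C) = 2 and the system is completely controllable.

-125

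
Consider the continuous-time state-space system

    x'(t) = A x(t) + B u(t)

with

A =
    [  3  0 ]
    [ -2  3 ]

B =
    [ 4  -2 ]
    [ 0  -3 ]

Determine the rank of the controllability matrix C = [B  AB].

2

AB = [[12, -6], [-8, -5]]
Controllability matrix C = [B  AB] = [[4, -2, 12, -6], [0, -3, -8, -5]]
Take the 2×2 submatrix of C formed by columns 1, 2: [[4, -2], [0, -3]]. Its determinant is 4·(-3) - (-2)·0 = -12 - 0 = -12 ≠ 0.
So rank(C) ≥ 2; since C has 2 rows, rank(C) = 2.
rank(C) = 2 = n, so the pair (A, B) is completely controllable.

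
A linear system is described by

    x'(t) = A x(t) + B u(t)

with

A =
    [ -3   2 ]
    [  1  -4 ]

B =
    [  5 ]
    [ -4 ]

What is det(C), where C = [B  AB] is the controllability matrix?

AB = [[-23], [21]]
Controllability matrix C = [B  AB] = [[5, -23], [-4, 21]]
det(C) = 5·21 - (-23)·(-4) = 105 - 92 = 13
Since det(C) ≠ 0, rank(C) = 2 and the system is completely controllable.

13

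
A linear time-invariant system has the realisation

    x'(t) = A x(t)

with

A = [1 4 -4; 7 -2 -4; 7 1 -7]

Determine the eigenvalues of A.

det(sI - A) = s^3 - (tr A)s^2 + (M11 + M22 + M33)s - det A, where Mii is the 2×2 principal minor of A obtained by deleting row i and column i.
tr A = 1 + (-2) + (-7) = -8; M11 = (-2)·(-7) - (-4)·1 = 14 - (-4) = 18; M22 = 1·(-7) - (-4)·7 = -7 - (-28) = 21; M33 = 1·(-2) - 4·7 = -2 - 28 = -30; sum of minors = 9.
det A = 1·((-2)·(-7) - (-4)·1) - 4·(7·(-7) - (-4)·7) + (-4)·(7·1 - (-2)·7) = 1·18 - 4·(-21) + (-4)·21 = 18.
So p(s) = det(sI - A) = s^3 + 8s^2 + 9s - 18.
Rational-root test: any integer root divides -18. Testing small divisors, s = 1 works: p(1) = 1 + 8 + 9 + (-18) = 0, so (s - 1) is a factor.
Dividing, p(s) = (s - 1)(s^2 + 9s + 18).
Factor s^2 + 9s + 18: two numbers with sum -9 and product 18 are -3 and -6, so s^2 + 9s + 18 = (s + 3)(s + 6).
Hence p(s) = (s - 1) (s + 3) (s + 6), with roots -6, -3, 1.
At least one eigenvalue has non-negative real part, so the system is not asymptotically stable.

-6, -3, 1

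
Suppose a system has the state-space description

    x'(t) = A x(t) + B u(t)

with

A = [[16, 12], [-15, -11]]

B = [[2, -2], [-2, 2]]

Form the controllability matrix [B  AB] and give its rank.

1

AB = [[8, -8], [-8, 8]]
Controllability matrix C = [B  AB] = [[2, -2, 8, -8], [-2, 2, -8, 8]]
Every column of C is a scalar multiple of column 1 = [2, -2] (multipliers 1, -1, 4, -4), so the columns span a one-dimensional space.
C ≠ 0, hence rank(C) = 1.
rank(C) = 1 < n = 2, so the pair (A, B) is not completely controllable.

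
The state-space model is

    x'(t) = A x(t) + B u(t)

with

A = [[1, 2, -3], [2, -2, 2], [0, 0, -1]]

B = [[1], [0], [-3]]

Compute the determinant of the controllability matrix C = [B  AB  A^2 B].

AB = [[10], [-4], [3]]
A^2B = [[-7], [34], [-3]]
Controllability matrix C = [B  AB  A^2B] = [[1, 10, -7], [0, -4, 34], [-3, 3, -3]]
Expanding along the first row, det(C) = 1·((-4)·(-3) - 34·3) - 10·(0·(-3) - 34·(-3)) + (-7)·(0·3 - (-4)·(-3)) = 1·(-90) - 10·102 + (-7)·(-12) = -1026
Since det(C) ≠ 0, rank(C) = 3 and the system is completely controllable.

-1026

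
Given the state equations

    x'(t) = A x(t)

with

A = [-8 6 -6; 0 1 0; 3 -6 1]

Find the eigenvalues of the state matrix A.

det(sI - A) = s^3 - (tr A)s^2 + (M11 + M22 + M33)s - det A, where Mii is the 2×2 principal minor of A obtained by deleting row i and column i.
tr A = (-8) + 1 + 1 = -6; M11 = 1·1 - 0·(-6) = 1 - 0 = 1; M22 = (-8)·1 - (-6)·3 = -8 - (-18) = 10; M33 = (-8)·1 - 6·0 = -8 - 0 = -8; sum of minors = 3.
det A = (-8)·(1·1 - 0·(-6)) - 6·(0·1 - 0·3) + (-6)·(0·(-6) - 1·3) = (-8)·1 - 6·0 + (-6)·(-3) = 10.
So p(s) = det(sI - A) = s^3 + 6s^2 + 3s - 10.
Rational-root test: any integer root divides -10. Testing small divisors, s = 1 works: p(1) = 1 + 6 + 3 + (-10) = 0, so (s - 1) is a factor.
Dividing, p(s) = (s - 1)(s^2 + 7s + 10).
Factor s^2 + 7s + 10: two numbers with sum -7 and product 10 are -2 and -5, so s^2 + 7s + 10 = (s + 2)(s + 5).
Hence p(s) = (s - 1) (s + 2) (s + 5), with roots -5, -2, 1.
At least one eigenvalue has non-negative real part, so the system is not asymptotically stable.

-5, -2, 1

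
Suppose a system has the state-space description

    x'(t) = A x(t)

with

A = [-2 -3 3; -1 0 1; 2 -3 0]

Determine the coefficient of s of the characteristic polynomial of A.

Expand det(sI - A) for the 3×3 matrix.
p(s) = s^3 + 2s^2 - 6s + 3.
(Check: constant term = det(-A) = (-1)^3 det A = 3; coefficient of s^2 = -tr A = 2.)
The coefficient of s is -6.

-6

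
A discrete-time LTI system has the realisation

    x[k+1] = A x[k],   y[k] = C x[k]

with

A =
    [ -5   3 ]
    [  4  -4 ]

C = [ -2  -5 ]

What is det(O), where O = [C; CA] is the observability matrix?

-78

CA = [[-10, 14]]
Observability matrix O = [C; CA] = [[-2, -5], [-10, 14]]
det(O) = (-2)·14 - (-5)·(-10) = -28 - 50 = -78
Since det(O) ≠ 0, rank(O) = 2 and the system is completely observable.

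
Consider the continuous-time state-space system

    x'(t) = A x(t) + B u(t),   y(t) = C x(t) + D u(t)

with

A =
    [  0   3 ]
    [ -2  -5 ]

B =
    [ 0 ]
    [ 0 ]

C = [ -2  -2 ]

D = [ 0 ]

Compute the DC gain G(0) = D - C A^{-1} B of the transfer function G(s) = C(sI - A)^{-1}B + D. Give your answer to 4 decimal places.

G(0) = C(-A)^{-1}B + D = -C A^{-1} B + D.
det A = 6, so A^{-1} = (1/6)·adj(A) = [[-5/6, -1/2], [1/3, 0]]
A^{-1} B = [0, 0]^T
C A^{-1} B = 0
G(0) = D - C A^{-1} B = 0 - (0) = 0

0.0000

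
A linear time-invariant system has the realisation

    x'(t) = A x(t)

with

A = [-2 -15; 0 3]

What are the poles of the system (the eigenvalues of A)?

-2, 3

det(sI - A) = s^2 - (tr A)s + det A, with tr A = (-2) + 3 = 1 and det A = (-2)·3 - (-15)·0 = -6 - 0 = -6.
So p(s) = det(sI - A) = s^2 - s - 6.
Factor s^2 - s - 6: two numbers with sum 1 and product -6 are 3 and -2, so s^2 - s - 6 = (s - 3)(s + 2).
Hence p(s) = (s - 3) (s + 2), with roots -2, 3.
At least one eigenvalue has non-negative real part, so the system is not asymptotically stable.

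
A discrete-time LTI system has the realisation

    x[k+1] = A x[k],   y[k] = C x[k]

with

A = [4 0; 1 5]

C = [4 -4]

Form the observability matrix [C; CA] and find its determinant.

CA = [[12, -20]]
Observability matrix O = [C; CA] = [[4, -4], [12, -20]]
det(O) = 4·(-20) - (-4)·12 = -80 - (-48) = -32
Since det(O) ≠ 0, rank(O) = 2 and the system is completely observable.

-32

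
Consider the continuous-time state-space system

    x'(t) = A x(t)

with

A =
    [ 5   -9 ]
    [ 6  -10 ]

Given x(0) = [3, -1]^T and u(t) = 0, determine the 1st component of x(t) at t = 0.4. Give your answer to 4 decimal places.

6.2268

det(sI - A) = s^2 - (tr A)s + det A, with tr A = 5 + (-10) = -5 and det A = 5·(-10) - (-9)·6 = -50 - (-54) = 4.
So p(s) = det(sI - A) = s^2 + 5s + 4.
Factor s^2 + 5s + 4: two numbers with sum -5 and product 4 are -1 and -4, so s^2 + 5s + 4 = (s + 1)(s + 4).
Hence p(s) = (s + 1) (s + 4), with roots -4, -1.
The eigenvalues -4, -1 are distinct and real, so A is diagonalisable and x(t) = e^{At} x(0) = V diag(e^{λ_i t}) V^{-1} x(0), where the columns of V are the eigenvectors.
λ = -4: A - (-4)I = [[9, -9], [6, -6]]. Row 1 gives 9·v1 + (-9)·v2 = 0, so take v_1 = [1, 1]^T.
λ = -1: A - (-1)I = [[6, -9], [6, -9]]. Row 1 gives 6·v1 + (-9)·v2 = 0, so take v_2 = [3, 2]^T.
V = [v_1 v_2] = [[1, 3], [1, 2]] has det V = -1, so V^{-1} = adj(V)/det V = [[-2, 3], [1, -1]].
Modal coordinates z(0) = V^{-1} x(0): (-2)·3 + 3·(-1) = -9; 1·3 + (-1)·(-1) = 4; so z(0) = [-9, 4]^T.
x_1(t) = Σ_i (v_i)_1 · z_i(0) · e^{λ_i t} (row 1 of V times the modal terms).
x_1(0.4) = 1·(-9)·e^{-4·0.4} + 3·4·e^{-1·0.4} = (-9)·0.201897 + 12·0.670320 = 6.2268.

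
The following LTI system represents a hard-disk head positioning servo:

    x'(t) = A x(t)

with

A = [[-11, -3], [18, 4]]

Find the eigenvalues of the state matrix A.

-5, -2

det(sI - A) = s^2 - (tr A)s + det A, with tr A = (-11) + 4 = -7 and det A = (-11)·4 - (-3)·18 = -44 - (-54) = 10.
So p(s) = det(sI - A) = s^2 + 7s + 10.
Factor s^2 + 7s + 10: two numbers with sum -7 and product 10 are -2 and -5, so s^2 + 7s + 10 = (s + 2)(s + 5).
Hence p(s) = (s + 2) (s + 5), with roots -5, -2.
All eigenvalues have negative real part, so the system is asymptotically stable.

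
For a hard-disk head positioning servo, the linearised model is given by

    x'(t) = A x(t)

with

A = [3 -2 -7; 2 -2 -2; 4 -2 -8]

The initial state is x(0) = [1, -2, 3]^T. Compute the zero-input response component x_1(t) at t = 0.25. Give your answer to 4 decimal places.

-0.9313

det(sI - A) = s^3 - (tr A)s^2 + (M11 + M22 + M33)s - det A, where Mii is the 2×2 principal minor of A obtained by deleting row i and column i.
tr A = 3 + (-2) + (-8) = -7; M11 = (-2)·(-8) - (-2)·(-2) = 16 - 4 = 12; M22 = 3·(-8) - (-7)·4 = -24 - (-28) = 4; M33 = 3·(-2) - (-2)·2 = -6 - (-4) = -2; sum of minors = 14.
det A = 3·((-2)·(-8) - (-2)·(-2)) - (-2)·(2·(-8) - (-2)·4) + (-7)·(2·(-2) - (-2)·4) = 3·12 - (-2)·(-8) + (-7)·4 = -8.
So p(s) = det(sI - A) = s^3 + 7s^2 + 14s + 8.
Rational-root test: any integer root divides 8. Testing small divisors, s = -1 works: p(-1) = -1 + 7 + (-14) + 8 = 0, so (s + 1) is a factor.
Dividing, p(s) = (s + 1)(s^2 + 6s + 8).
Factor s^2 + 6s + 8: two numbers with sum -6 and product 8 are -2 and -4, so s^2 + 6s + 8 = (s + 2)(s + 4).
Hence p(s) = (s + 1) (s + 2) (s + 4), with roots -4, -2, -1.
The eigenvalues -4, -2, -1 are distinct and real, so A is diagonalisable and x(t) = e^{At} x(0) = V diag(e^{λ_i t}) V^{-1} x(0), where the columns of V are the eigenvectors.
λ = -4: A - (-4)I = [[7, -2, -7], [2, 2, -2], [4, -2, -4]]. v must be orthogonal to every row; (row 1) × (row 2) = [18, 0, 18], so take v_1 = [1, 0, 1]^T.
λ = -2: A - (-2)I = [[5, -2, -7], [2, 0, -2], [4, -2, -6]]. v must be orthogonal to every row; (row 1) × (row 2) = [4, -4, 4], so take v_2 = [-1, 1, -1]^T.
λ = -1: A - (-1)I = [[4, -2, -7], [2, -1, -2], [4, -2, -7]]. v must be orthogonal to every row; (row 1) × (row 2) = [-3, -6, 0], so take v_3 = [1, 2, 0]^T.
V = [v_1 v_2 v_3] = [[1, -1, 1], [0, 1, 2], [1, -1, 0]] has det V = -1, so V^{-1} = adj(V)/det V = [[-2, 1, 3], [-2, 1, 2], [1, 0, -1]].
Modal coordinates z(0) = V^{-1} x(0): (-2)·1 + 1·(-2) + 3·3 = 5; (-2)·1 + 1·(-2) + 2·3 = 2; 1·1 + 0·(-2) + (-1)·3 = -2; so z(0) = [5, 2, -2]^T.
x_1(t) = Σ_i (v_i)_1 · z_i(0) · e^{λ_i t} (row 1 of V times the modal terms).
x_1(0.25) = 1·5·e^{-4·0.25} + (-1)·2·e^{-2·0.25} + 1·(-2)·e^{-1·0.25} = 5·0.367879 + (-2)·0.606531 + (-2)·0.778801 = -0.9313.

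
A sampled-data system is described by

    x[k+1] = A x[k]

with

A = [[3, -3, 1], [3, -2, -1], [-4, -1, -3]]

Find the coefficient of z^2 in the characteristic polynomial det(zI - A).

2

Expand det(zI - A) for the 3×3 matrix.
p(z) = z^3 + 2z^2 + 3z + 35.
(Check: constant term = det(-A) = (-1)^3 det A = 35; coefficient of z^2 = -tr A = 2.)
The coefficient of z^2 is 2.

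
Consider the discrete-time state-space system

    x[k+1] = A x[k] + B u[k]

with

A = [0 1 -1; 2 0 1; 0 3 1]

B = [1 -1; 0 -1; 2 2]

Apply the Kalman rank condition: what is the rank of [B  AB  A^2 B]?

AB = [[-2, -3], [4, 0], [2, -1]]
A^2B = [[2, 1], [-2, -7], [14, -1]]
Controllability matrix C = [B  AB  A^2B] = [[1, -1, -2, -3, 2, 1], [0, -1, 4, 0, -2, -7], [2, 2, 2, -1, 14, -1]]
Take the 3×3 submatrix of C formed by columns 1, 2, 3: [[1, -1, -2], [0, -1, 4], [2, 2, 2]]. Its determinant is 1·((-1)·2 - 4·2) - (-1)·(0·2 - 4·2) + (-2)·(0·2 - (-1)·2) = 1·(-10) - (-1)·(-8) + (-2)·2 = -22 ≠ 0.
So rank(C) ≥ 3; since C has 3 rows, rank(C) = 3.
rank(C) = 3 = n, so the pair (A, B) is completely controllable.

3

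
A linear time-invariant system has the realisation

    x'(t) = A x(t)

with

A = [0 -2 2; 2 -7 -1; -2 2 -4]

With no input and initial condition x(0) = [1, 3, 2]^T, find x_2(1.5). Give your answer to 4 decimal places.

0.1205

det(sI - A) = s^3 - (tr A)s^2 + (M11 + M22 + M33)s - det A, where Mii is the 2×2 principal minor of A obtained by deleting row i and column i.
tr A = 0 + (-7) + (-4) = -11; M11 = (-7)·(-4) - (-1)·2 = 28 - (-2) = 30; M22 = 0·(-4) - 2·(-2) = 0 - (-4) = 4; M33 = 0·(-7) - (-2)·2 = 0 - (-4) = 4; sum of minors = 38.
det A = 0·((-7)·(-4) - (-1)·2) - (-2)·(2·(-4) - (-1)·(-2)) + 2·(2·2 - (-7)·(-2)) = 0·30 - (-2)·(-10) + 2·(-10) = -40.
So p(s) = det(sI - A) = s^3 + 11s^2 + 38s + 40.
Rational-root test: any integer root divides 40. Testing small divisors, s = -2 works: p(-2) = -8 + 44 + (-76) + 40 = 0, so (s + 2) is a factor.
Dividing, p(s) = (s + 2)(s^2 + 9s + 20).
Factor s^2 + 9s + 20: two numbers with sum -9 and product 20 are -4 and -5, so s^2 + 9s + 20 = (s + 4)(s + 5).
Hence p(s) = (s + 2) (s + 4) (s + 5), with roots -5, -4, -2.
The eigenvalues -5, -4, -2 are distinct and real, so A is diagonalisable and x(t) = e^{At} x(0) = V diag(e^{λ_i t}) V^{-1} x(0), where the columns of V are the eigenvectors.
λ = -5: A - (-5)I = [[5, -2, 2], [2, -2, -1], [-2, 2, 1]]. v must be orthogonal to every row; (row 1) × (row 2) = [6, 9, -6], so take v_1 = [2, 3, -2]^T.
λ = -4: A - (-4)I = [[4, -2, 2], [2, -3, -1], [-2, 2, 0]]. v must be orthogonal to every row; (row 1) × (row 2) = [8, 8, -8], so take v_2 = [1, 1, -1]^T.
λ = -2: A - (-2)I = [[2, -2, 2], [2, -5, -1], [-2, 2, -2]]. v must be orthogonal to every row; (row 1) × (row 2) = [12, 6, -6], so take v_3 = [2, 1, -1]^T.
V = [v_1 v_2 v_3] = [[2, 1, 2], [3, 1, 1], [-2, -1, -1]] has det V = -1, so V^{-1} = adj(V)/det V = [[0, 1, 1], [-1, -2, -4], [1, 0, 1]].
Modal coordinates z(0) = V^{-1} x(0): 0·1 + 1·3 + 1·2 = 5; (-1)·1 + (-2)·3 + (-4)·2 = -15; 1·1 + 0·3 + 1·2 = 3; so z(0) = [5, -15, 3]^T.
x_2(t) = Σ_i (v_i)_2 · z_i(0) · e^{λ_i t} (row 2 of V times the modal terms).
x_2(1.5) = 3·5·e^{-5·1.5} + 1·(-15)·e^{-4·1.5} + 1·3·e^{-2·1.5} = 15·0.000553 + (-15)·0.002479 + 3·0.049787 = 0.1205.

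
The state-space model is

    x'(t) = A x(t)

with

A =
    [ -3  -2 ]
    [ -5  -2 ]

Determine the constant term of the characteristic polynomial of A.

-4

For a 2×2 matrix, det(sI - A) = s^2 - (tr A)s + det A.
tr A = -5, det A = -4.
So p(s) = s^2 + 5s - 4.
The constant term is -4.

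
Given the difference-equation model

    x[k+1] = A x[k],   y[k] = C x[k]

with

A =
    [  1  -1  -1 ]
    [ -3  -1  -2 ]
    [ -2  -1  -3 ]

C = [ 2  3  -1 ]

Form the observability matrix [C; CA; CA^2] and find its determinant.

CA = [[-5, -4, -5]]
CA^2 = [[17, 14, 28]]
Observability matrix O = [C; CA; CA^2] = [[2, 3, -1], [-5, -4, -5], [17, 14, 28]]
Expanding along the first row, det(O) = 2·((-4)·28 - (-5)·14) - 3·((-5)·28 - (-5)·17) + (-1)·((-5)·14 - (-4)·17) = 2·(-42) - 3·(-55) + (-1)·(-2) = 83
Since det(O) ≠ 0, rank(O) = 3 and the system is completely observable.

83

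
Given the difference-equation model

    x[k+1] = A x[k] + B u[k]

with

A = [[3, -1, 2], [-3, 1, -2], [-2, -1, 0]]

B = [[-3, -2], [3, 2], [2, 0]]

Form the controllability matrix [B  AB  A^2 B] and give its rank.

2

AB = [[-8, -8], [8, 8], [3, 2]]
A^2B = [[-26, -28], [26, 28], [8, 8]]
Controllability matrix C = [B  AB  A^2B] = [[-3, -2, -8, -8, -26, -28], [3, 2, 8, 8, 26, 28], [2, 0, 3, 2, 8, 8]]
The rows r1, r2, r3 of C are linearly dependent: r1 + r2 = 0 (check each entry), so rank(C) ≤ 2.
The 2×2 minor from rows 1, 3, columns 1, 2 is (-3)·0 - (-2)·2 = 0 - (-4) = 4 ≠ 0, so rank(C) = 2.
rank(C) = 2 < n = 3, so the pair (A, B) is not completely controllable.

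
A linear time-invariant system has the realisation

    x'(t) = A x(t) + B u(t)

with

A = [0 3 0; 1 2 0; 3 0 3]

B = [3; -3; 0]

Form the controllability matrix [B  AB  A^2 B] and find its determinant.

648

AB = [[-9], [-3], [9]]
A^2B = [[-9], [-15], [0]]
Controllability matrix C = [B  AB  A^2B] = [[3, -9, -9], [-3, -3, -15], [0, 9, 0]]
Expanding along the first row, det(C) = 3·((-3)·0 - (-15)·9) - (-9)·((-3)·0 - (-15)·0) + (-9)·((-3)·9 - (-3)·0) = 3·135 - (-9)·0 + (-9)·(-27) = 648
Since det(C) ≠ 0, rank(C) = 3 and the system is completely controllable.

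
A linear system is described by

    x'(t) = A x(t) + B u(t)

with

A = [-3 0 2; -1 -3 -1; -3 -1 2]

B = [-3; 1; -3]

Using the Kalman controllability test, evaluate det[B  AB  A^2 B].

AB = [[3], [3], [2]]
A^2B = [[-5], [-14], [-8]]
Controllability matrix C = [B  AB  A^2B] = [[-3, 3, -5], [1, 3, -14], [-3, 2, -8]]
Expanding along the first row, det(C) = (-3)·(3·(-8) - (-14)·2) - 3·(1·(-8) - (-14)·(-3)) + (-5)·(1·2 - 3·(-3)) = (-3)·4 - 3·(-50) + (-5)·11 = 83
Since det(C) ≠ 0, rank(C) = 3 and the system is completely controllable.

83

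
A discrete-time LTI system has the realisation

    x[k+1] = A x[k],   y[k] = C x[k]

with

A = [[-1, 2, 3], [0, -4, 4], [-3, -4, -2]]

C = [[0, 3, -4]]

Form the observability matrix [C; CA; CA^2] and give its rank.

CA = [[12, 4, 20]]
CA^2 = [[-72, -72, 12]]
Observability matrix O = [C; CA; CA^2] = [[0, 3, -4], [12, 4, 20], [-72, -72, 12]]
det(O) = 0·(4·12 - 20·(-72)) - 3·(12·12 - 20·(-72)) + (-4)·(12·(-72) - 4·(-72)) = 0·1488 - 3·1584 + (-4)·(-576) = -2448 ≠ 0, so rank(O) = 3.
rank(O) = 3 = n, so the pair (A, C) is completely observable.

3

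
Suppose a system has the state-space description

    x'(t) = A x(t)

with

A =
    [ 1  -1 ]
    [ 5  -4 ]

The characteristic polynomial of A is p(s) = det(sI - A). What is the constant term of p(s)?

For a 2×2 matrix, det(sI - A) = s^2 - (tr A)s + det A.
tr A = -3, det A = 1.
So p(s) = s^2 + 3s + 1.
The constant term is 1.

1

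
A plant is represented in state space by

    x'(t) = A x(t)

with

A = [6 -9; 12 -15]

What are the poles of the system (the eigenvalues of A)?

det(sI - A) = s^2 - (tr A)s + det A, with tr A = 6 + (-15) = -9 and det A = 6·(-15) - (-9)·12 = -90 - (-108) = 18.
So p(s) = det(sI - A) = s^2 + 9s + 18.
Factor s^2 + 9s + 18: two numbers with sum -9 and product 18 are -3 and -6, so s^2 + 9s + 18 = (s + 3)(s + 6).
Hence p(s) = (s + 3) (s + 6), with roots -6, -3.
All eigenvalues have negative real part, so the system is asymptotically stable.

-6, -3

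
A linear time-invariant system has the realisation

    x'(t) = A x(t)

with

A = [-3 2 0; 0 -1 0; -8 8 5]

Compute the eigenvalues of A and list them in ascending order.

-3, -1, 5

det(sI - A) = s^3 - (tr A)s^2 + (M11 + M22 + M33)s - det A, where Mii is the 2×2 principal minor of A obtained by deleting row i and column i.
tr A = (-3) + (-1) + 5 = 1; M11 = (-1)·5 - 0·8 = -5 - 0 = -5; M22 = (-3)·5 - 0·(-8) = -15 - 0 = -15; M33 = (-3)·(-1) - 2·0 = 3 - 0 = 3; sum of minors = -17.
det A = (-3)·((-1)·5 - 0·8) - 2·(0·5 - 0·(-8)) + 0·(0·8 - (-1)·(-8)) = (-3)·(-5) - 2·0 + 0·(-8) = 15.
So p(s) = det(sI - A) = s^3 - s^2 - 17s - 15.
Rational-root test: any integer root divides -15. Testing small divisors, s = -1 works: p(-1) = -1 + (-1) + 17 + (-15) = 0, so (s + 1) is a factor.
Dividing, p(s) = (s + 1)(s^2 - 2s - 15).
Factor s^2 - 2s - 15: two numbers with sum 2 and product -15 are 5 and -3, so s^2 - 2s - 15 = (s - 5)(s + 3).
Hence p(s) = (s - 5) (s + 1) (s + 3), with roots -3, -1, 5.
At least one eigenvalue has non-negative real part, so the system is not asymptotically stable.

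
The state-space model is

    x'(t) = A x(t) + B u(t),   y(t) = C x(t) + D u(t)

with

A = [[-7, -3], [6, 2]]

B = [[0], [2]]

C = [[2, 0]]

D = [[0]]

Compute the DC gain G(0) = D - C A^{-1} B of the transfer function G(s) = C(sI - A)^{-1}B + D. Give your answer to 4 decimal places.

G(0) = C(-A)^{-1}B + D = -C A^{-1} B + D.
det A = 4, so A^{-1} = (1/4)·adj(A) = [[1/2, 3/4], [-3/2, -7/4]]
A^{-1} B = [3/2, -7/2]^T
C A^{-1} B = 3
G(0) = D - C A^{-1} B = 0 - (3) = -3

-3.0000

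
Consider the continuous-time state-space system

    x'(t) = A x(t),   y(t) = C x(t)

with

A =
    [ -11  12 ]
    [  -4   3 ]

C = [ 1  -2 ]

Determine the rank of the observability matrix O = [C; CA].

CA = [[-3, 6]]
Observability matrix O = [C; CA] = [[1, -2], [-3, 6]]
Every row of O is a scalar multiple of row 1 = [1, -2] (multipliers 1, -3), so the rows span a one-dimensional space.
O ≠ 0, hence rank(O) = 1.
rank(O) = 1 < n = 2, so the pair (A, C) is not completely observable.

1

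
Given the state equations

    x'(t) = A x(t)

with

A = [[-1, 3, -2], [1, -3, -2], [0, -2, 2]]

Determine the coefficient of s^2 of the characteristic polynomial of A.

Expand det(sI - A) for the 3×3 matrix.
p(s) = s^3 + 2s^2 - 12s - 8.
(Check: constant term = det(-A) = (-1)^3 det A = -8; coefficient of s^2 = -tr A = 2.)
The coefficient of s^2 is 2.

2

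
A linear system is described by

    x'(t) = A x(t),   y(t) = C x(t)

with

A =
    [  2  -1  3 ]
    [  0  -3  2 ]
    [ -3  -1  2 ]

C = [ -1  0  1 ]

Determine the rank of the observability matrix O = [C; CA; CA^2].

3

CA = [[-5, 0, -1]]
CA^2 = [[-7, 6, -17]]
Observability matrix O = [C; CA; CA^2] = [[-1, 0, 1], [-5, 0, -1], [-7, 6, -17]]
det(O) = (-1)·(0·(-17) - (-1)·6) - 0·((-5)·(-17) - (-1)·(-7)) + 1·((-5)·6 - 0·(-7)) = (-1)·6 - 0·78 + 1·(-30) = -36 ≠ 0, so rank(O) = 3.
rank(O) = 3 = n, so the pair (A, C) is completely observable.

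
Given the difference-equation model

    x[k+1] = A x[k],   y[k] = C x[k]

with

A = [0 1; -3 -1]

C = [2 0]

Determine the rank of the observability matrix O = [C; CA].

2

CA = [[0, 2]]
Observability matrix O = [C; CA] = [[2, 0], [0, 2]]
det(O) = 2·2 - 0·0 = 4 - 0 = 4 ≠ 0, so rank(O) = 2.
rank(O) = 2 = n, so the pair (A, C) is completely observable.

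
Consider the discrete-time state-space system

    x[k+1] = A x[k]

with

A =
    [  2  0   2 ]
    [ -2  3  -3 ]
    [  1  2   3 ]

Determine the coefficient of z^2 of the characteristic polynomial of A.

Expand det(zI - A) for the 3×3 matrix.
p(z) = z^3 - 8z^2 + 25z - 16.
(Check: constant term = det(-A) = (-1)^3 det A = -16; coefficient of z^2 = -tr A = -8.)
The coefficient of z^2 is -8.

-8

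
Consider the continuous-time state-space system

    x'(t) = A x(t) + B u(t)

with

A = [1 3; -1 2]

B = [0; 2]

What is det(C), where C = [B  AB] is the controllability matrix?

-12

AB = [[6], [4]]
Controllability matrix C = [B  AB] = [[0, 6], [2, 4]]
det(C) = 0·4 - 6·2 = 0 - 12 = -12
Since det(C) ≠ 0, rank(C) = 2 and the system is completely controllable.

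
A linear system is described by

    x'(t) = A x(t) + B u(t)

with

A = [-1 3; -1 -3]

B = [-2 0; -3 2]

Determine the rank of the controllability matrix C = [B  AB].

2

AB = [[-7, 6], [11, -6]]
Controllability matrix C = [B  AB] = [[-2, 0, -7, 6], [-3, 2, 11, -6]]
Take the 2×2 submatrix of C formed by columns 1, 2: [[-2, 0], [-3, 2]]. Its determinant is (-2)·2 - 0·(-3) = -4 - 0 = -4 ≠ 0.
So rank(C) ≥ 2; since C has 2 rows, rank(C) = 2.
rank(C) = 2 = n, so the pair (A, B) is completely controllable.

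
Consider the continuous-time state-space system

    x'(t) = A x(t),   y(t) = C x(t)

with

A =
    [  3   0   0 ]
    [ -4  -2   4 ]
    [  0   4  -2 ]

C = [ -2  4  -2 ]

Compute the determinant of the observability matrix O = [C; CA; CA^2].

CA = [[-22, -16, 20]]
CA^2 = [[-2, 112, -104]]
Observability matrix O = [C; CA; CA^2] = [[-2, 4, -2], [-22, -16, 20], [-2, 112, -104]]
Expanding along the first row, det(O) = (-2)·((-16)·(-104) - 20·112) - 4·((-22)·(-104) - 20·(-2)) + (-2)·((-22)·112 - (-16)·(-2)) = (-2)·(-576) - 4·2328 + (-2)·(-2496) = -3168
Since det(O) ≠ 0, rank(O) = 3 and the system is completely observable.

-3168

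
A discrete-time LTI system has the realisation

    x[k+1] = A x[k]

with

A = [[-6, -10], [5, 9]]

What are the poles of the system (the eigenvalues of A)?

det(zI - A) = z^2 - (tr A)z + det A, with tr A = (-6) + 9 = 3 and det A = (-6)·9 - (-10)·5 = -54 - (-50) = -4.
So p(z) = det(zI - A) = z^2 - 3z - 4.
Factor z^2 - 3z - 4: two numbers with sum 3 and product -4 are 4 and -1, so z^2 - 3z - 4 = (z - 4)(z + 1).
Hence p(z) = (z - 4) (z + 1), with roots -1, 4.

-1, 4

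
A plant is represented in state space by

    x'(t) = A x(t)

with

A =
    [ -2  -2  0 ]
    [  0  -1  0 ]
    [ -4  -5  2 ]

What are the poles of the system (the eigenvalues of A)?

det(sI - A) = s^3 - (tr A)s^2 + (M11 + M22 + M33)s - det A, where Mii is the 2×2 principal minor of A obtained by deleting row i and column i.
tr A = (-2) + (-1) + 2 = -1; M11 = (-1)·2 - 0·(-5) = -2 - 0 = -2; M22 = (-2)·2 - 0·(-4) = -4 - 0 = -4; M33 = (-2)·(-1) - (-2)·0 = 2 - 0 = 2; sum of minors = -4.
det A = (-2)·((-1)·2 - 0·(-5)) - (-2)·(0·2 - 0·(-4)) + 0·(0·(-5) - (-1)·(-4)) = (-2)·(-2) - (-2)·0 + 0·(-4) = 4.
So p(s) = det(sI - A) = s^3 + s^2 - 4s - 4.
Rational-root test: any integer root divides -4. Testing small divisors, s = -1 works: p(-1) = -1 + 1 + 4 + (-4) = 0, so (s + 1) is a factor.
Dividing, p(s) = (s + 1)(s^2 - 4).
Factor s^2 - 4: two numbers with sum 0 and product -4 are 2 and -2, so s^2 - 4 = (s - 2)(s + 2).
Hence p(s) = (s - 2) (s + 1) (s + 2), with roots -2, -1, 2.
At least one eigenvalue has non-negative real part, so the system is not asymptotically stable.

-2, -1, 2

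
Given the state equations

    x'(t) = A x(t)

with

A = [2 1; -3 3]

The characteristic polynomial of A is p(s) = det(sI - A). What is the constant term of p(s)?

For a 2×2 matrix, det(sI - A) = s^2 - (tr A)s + det A.
tr A = 5, det A = 9.
So p(s) = s^2 - 5s + 9.
The constant term is 9.

9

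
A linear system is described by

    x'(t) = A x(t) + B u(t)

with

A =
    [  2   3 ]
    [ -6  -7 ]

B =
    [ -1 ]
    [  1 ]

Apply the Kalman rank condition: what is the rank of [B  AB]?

1

AB = [[1], [-1]]
Controllability matrix C = [B  AB] = [[-1, 1], [1, -1]]
Every column of C is a scalar multiple of column 1 = [-1, 1] (multipliers 1, -1), so the columns span a one-dimensional space.
C ≠ 0, hence rank(C) = 1.
rank(C) = 1 < n = 2, so the pair (A, B) is not completely controllable.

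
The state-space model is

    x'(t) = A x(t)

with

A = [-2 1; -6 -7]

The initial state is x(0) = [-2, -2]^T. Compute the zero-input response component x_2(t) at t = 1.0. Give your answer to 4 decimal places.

det(sI - A) = s^2 - (tr A)s + det A, with tr A = (-2) + (-7) = -9 and det A = (-2)·(-7) - 1·(-6) = 14 - (-6) = 20.
So p(s) = det(sI - A) = s^2 + 9s + 20.
Factor s^2 + 9s + 20: two numbers with sum -9 and product 20 are -4 and -5, so s^2 + 9s + 20 = (s + 4)(s + 5).
Hence p(s) = (s + 4) (s + 5), with roots -5, -4.
The eigenvalues -5, -4 are distinct and real, so A is diagonalisable and x(t) = e^{At} x(0) = V diag(e^{λ_i t}) V^{-1} x(0), where the columns of V are the eigenvectors.
λ = -5: A - (-5)I = [[3, 1], [-6, -2]]. Row 1 gives 3·v1 + 1·v2 = 0, so take v_1 = [-1, 3]^T.
λ = -4: A - (-4)I = [[2, 1], [-6, -3]]. Row 1 gives 2·v1 + 1·v2 = 0, so take v_2 = [1, -2]^T.
V = [v_1 v_2] = [[-1, 1], [3, -2]] has det V = -1, so V^{-1} = adj(V)/det V = [[2, 1], [3, 1]].
Modal coordinates z(0) = V^{-1} x(0): 2·(-2) + 1·(-2) = -6; 3·(-2) + 1·(-2) = -8; so z(0) = [-6, -8]^T.
x_2(t) = Σ_i (v_i)_2 · z_i(0) · e^{λ_i t} (row 2 of V times the modal terms).
x_2(1.0) = 3·(-6)·e^{-5·1.0} + (-2)·(-8)·e^{-4·1.0} = (-18)·0.006738 + 16·0.018316 = 0.1718.

0.1718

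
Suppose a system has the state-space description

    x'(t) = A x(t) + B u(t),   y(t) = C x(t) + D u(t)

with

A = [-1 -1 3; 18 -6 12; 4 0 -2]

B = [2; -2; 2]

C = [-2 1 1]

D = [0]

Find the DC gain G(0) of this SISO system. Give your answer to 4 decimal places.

14.3333

G(0) = C(-A)^{-1}B + D = -C A^{-1} B + D.
det A = -24, so A^{-1} = (1/-24)·adj(A) = [[-1/2, 1/12, -1/4], [-7/2, 5/12, -11/4], [-1, 1/6, -1]]
A^{-1} B = [-5/3, -40/3, -13/3]^T
C A^{-1} B = -43/3
G(0) = D - C A^{-1} B = 0 - (-43/3) = 43/3 ≈ 14.3333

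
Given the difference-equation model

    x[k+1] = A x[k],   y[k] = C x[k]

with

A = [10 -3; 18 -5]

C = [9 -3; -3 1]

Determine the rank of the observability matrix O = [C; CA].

1

CA = [[36, -12], [-12, 4]]
Observability matrix O = [C; CA] = [[9, -3], [-3, 1], [36, -12], [-12, 4]]
Every row of O is a scalar multiple of row 1 = [9, -3] (multipliers 1, -1/3, 4, -4/3), so the rows span a one-dimensional space.
O ≠ 0, hence rank(O) = 1.
rank(O) = 1 < n = 2, so the pair (A, C) is not completely observable.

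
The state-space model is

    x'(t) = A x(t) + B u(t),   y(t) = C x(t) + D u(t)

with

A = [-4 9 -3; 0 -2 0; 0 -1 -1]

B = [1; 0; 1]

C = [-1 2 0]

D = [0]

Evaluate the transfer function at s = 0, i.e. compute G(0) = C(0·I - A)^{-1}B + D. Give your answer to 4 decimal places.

0.5000

G(0) = C(-A)^{-1}B + D = -C A^{-1} B + D.
det A = -8, so A^{-1} = (1/-8)·adj(A) = [[-1/4, -3/2, 3/4], [0, -1/2, 0], [0, 1/2, -1]]
A^{-1} B = [1/2, 0, -1]^T
C A^{-1} B = -1/2
G(0) = D - C A^{-1} B = 0 - (-1/2) = 1/2 ≈ 0.5000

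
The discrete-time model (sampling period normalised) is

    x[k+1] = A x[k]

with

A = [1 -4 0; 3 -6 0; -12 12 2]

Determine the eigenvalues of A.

det(zI - A) = z^3 - (tr A)z^2 + (M11 + M22 + M33)z - det A, where Mii is the 2×2 principal minor of A obtained by deleting row i and column i.
tr A = 1 + (-6) + 2 = -3; M11 = (-6)·2 - 0·12 = -12 - 0 = -12; M22 = 1·2 - 0·(-12) = 2 - 0 = 2; M33 = 1·(-6) - (-4)·3 = -6 - (-12) = 6; sum of minors = -4.
det A = 1·((-6)·2 - 0·12) - (-4)·(3·2 - 0·(-12)) + 0·(3·12 - (-6)·(-12)) = 1·(-12) - (-4)·6 + 0·(-36) = 12.
So p(z) = det(zI - A) = z^3 + 3z^2 - 4z - 12.
Rational-root test: any integer root divides -12. Testing small divisors, z = -2 works: p(-2) = -8 + 12 + 8 + (-12) = 0, so (z + 2) is a factor.
Dividing, p(z) = (z + 2)(z^2 + z - 6).
Factor z^2 + z - 6: two numbers with sum -1 and product -6 are 2 and -3, so z^2 + z - 6 = (z - 2)(z + 3).
Hence p(z) = (z - 2) (z + 2) (z + 3), with roots -3, -2, 2.

-3, -2, 2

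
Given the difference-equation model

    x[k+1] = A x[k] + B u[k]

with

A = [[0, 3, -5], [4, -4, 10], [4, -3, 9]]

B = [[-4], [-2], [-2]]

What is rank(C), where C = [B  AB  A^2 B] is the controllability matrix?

AB = [[4], [-28], [-28]]
A^2B = [[56], [-152], [-152]]
Controllability matrix C = [B  AB  A^2B] = [[-4, 4, 56], [-2, -28, -152], [-2, -28, -152]]
The rows r1, r2, r3 of C are linearly dependent: -r2 + r3 = 0 (check each entry), so rank(C) ≤ 2.
The 2×2 minor from rows 1, 2, columns 1, 2 is (-4)·(-28) - 4·(-2) = 112 - (-8) = 120 ≠ 0, so rank(C) = 2.
rank(C) = 2 < n = 3, so the pair (A, B) is not completely controllable.

2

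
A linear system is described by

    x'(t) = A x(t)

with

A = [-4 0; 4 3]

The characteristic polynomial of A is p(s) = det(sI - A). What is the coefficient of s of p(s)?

For a 2×2 matrix, det(sI - A) = s^2 - (tr A)s + det A.
tr A = -1, det A = -12.
So p(s) = s^2 + s - 12.
The coefficient of s is 1.

1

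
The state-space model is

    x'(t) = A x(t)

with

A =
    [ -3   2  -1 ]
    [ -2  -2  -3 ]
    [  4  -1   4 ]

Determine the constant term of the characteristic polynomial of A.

Expand det(sI - A) for the 3×3 matrix.
p(s) = s^3 + s^2 - 9s - 15.
(Check: constant term = det(-A) = (-1)^3 det A = -15; coefficient of s^2 = -tr A = 1.)
The constant term is -15.

-15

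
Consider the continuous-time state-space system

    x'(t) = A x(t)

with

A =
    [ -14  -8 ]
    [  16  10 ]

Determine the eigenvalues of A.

det(sI - A) = s^2 - (tr A)s + det A, with tr A = (-14) + 10 = -4 and det A = (-14)·10 - (-8)·16 = -140 - (-128) = -12.
So p(s) = det(sI - A) = s^2 + 4s - 12.
Factor s^2 + 4s - 12: two numbers with sum -4 and product -12 are 2 and -6, so s^2 + 4s - 12 = (s - 2)(s + 6).
Hence p(s) = (s - 2) (s + 6), with roots -6, 2.
At least one eigenvalue has non-negative real part, so the system is not asymptotically stable.

-6, 2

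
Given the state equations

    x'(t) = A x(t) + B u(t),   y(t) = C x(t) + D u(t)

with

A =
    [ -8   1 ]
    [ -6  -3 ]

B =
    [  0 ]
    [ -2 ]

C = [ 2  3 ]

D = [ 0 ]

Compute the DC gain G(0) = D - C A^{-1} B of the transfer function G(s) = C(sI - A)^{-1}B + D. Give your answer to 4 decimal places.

G(0) = C(-A)^{-1}B + D = -C A^{-1} B + D.
det A = 30, so A^{-1} = (1/30)·adj(A) = [[-1/10, -1/30], [1/5, -4/15]]
A^{-1} B = [1/15, 8/15]^T
C A^{-1} B = 26/15
G(0) = D - C A^{-1} B = 0 - (26/15) = -26/15 ≈ -1.7333

-1.7333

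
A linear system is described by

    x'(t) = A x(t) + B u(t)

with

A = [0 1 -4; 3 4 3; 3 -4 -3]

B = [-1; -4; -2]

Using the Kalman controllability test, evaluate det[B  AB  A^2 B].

14640

AB = [[4], [-25], [19]]
A^2B = [[-101], [-31], [55]]
Controllability matrix C = [B  AB  A^2B] = [[-1, 4, -101], [-4, -25, -31], [-2, 19, 55]]
Expanding along the first row, det(C) = (-1)·((-25)·55 - (-31)·19) - 4·((-4)·55 - (-31)·(-2)) + (-101)·((-4)·19 - (-25)·(-2)) = (-1)·(-786) - 4·(-282) + (-101)·(-126) = 14640
Since det(C) ≠ 0, rank(C) = 3 and the system is completely controllable.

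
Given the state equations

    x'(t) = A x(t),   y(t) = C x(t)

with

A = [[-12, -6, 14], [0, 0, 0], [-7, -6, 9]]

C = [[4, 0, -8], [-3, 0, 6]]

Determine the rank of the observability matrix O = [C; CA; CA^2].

2

CA = [[8, 24, -16], [-6, -18, 12]]
CA^2 = [[16, 48, -32], [-12, -36, 24]]
Observability matrix O = [C; CA; CA^2] = [[4, 0, -8], [-3, 0, 6], [8, 24, -16], [-6, -18, 12], [16, 48, -32], [-12, -36, 24]]
The columns c1, c2, c3 of O are linearly dependent: 2·c1 + c3 = 0 (check each entry), so rank(O) ≤ 2.
The 2×2 minor from rows 1, 3, columns 1, 2 is 4·24 - 0·8 = 96 - 0 = 96 ≠ 0, so rank(O) = 2.
rank(O) = 2 < n = 3, so the pair (A, C) is not completely observable.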